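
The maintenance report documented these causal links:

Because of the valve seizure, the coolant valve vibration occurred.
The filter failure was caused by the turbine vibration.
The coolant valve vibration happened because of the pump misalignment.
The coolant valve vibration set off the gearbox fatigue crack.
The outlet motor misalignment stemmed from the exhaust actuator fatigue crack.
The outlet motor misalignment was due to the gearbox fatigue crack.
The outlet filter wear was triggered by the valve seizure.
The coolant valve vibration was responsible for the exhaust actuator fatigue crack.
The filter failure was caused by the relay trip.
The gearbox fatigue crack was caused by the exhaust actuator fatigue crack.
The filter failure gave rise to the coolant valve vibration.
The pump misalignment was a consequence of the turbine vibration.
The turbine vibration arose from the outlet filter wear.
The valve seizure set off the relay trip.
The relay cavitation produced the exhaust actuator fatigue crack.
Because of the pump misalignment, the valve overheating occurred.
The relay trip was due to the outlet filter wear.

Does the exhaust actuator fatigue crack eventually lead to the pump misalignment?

The exhaust actuator fatigue crack leads to the gearbox fatigue crack, the outlet motor misalignment; the pump misalignment is not among them.

No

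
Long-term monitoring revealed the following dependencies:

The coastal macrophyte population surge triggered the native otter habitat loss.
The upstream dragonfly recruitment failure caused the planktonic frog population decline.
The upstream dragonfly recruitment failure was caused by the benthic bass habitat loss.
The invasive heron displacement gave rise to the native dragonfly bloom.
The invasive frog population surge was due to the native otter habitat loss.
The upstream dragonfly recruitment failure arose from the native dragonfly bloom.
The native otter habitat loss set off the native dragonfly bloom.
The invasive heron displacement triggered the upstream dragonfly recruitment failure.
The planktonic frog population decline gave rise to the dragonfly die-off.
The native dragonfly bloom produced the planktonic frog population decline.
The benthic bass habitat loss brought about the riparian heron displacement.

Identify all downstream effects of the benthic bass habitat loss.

Direct effects: the riparian heron displacement, the upstream dragonfly recruitment failure.
2 steps out: the planktonic frog population decline.
3 steps out: the dragonfly die-off.
Not reachable from it: the invasive heron displacement, the coastal macrophyte population surge, the native otter habitat loss, the native dragonfly bloom, the invasive frog population surge.

the dragonfly die-off, the planktonic frog population decline, the riparian heron displacement, the upstream dragonfly recruitment failure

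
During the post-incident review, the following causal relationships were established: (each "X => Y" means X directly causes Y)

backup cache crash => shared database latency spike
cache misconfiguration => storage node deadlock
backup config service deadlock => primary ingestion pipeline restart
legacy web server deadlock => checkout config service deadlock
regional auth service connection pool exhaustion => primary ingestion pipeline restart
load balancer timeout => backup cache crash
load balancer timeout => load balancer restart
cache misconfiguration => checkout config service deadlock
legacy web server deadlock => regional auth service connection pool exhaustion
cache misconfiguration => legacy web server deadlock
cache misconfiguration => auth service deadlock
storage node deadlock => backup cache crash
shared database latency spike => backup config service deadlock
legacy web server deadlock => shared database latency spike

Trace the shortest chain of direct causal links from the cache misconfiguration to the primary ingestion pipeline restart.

the cache misconfiguration → the legacy web server deadlock
the legacy web server deadlock → the regional auth service connection pool exhaustion
the regional auth service connection pool exhaustion → the primary ingestion pipeline restart
Length: 3 steps.

the cache misconfiguration → the legacy web server deadlock → the regional auth service connection pool exhaustion → the primary ingestion pipeline restart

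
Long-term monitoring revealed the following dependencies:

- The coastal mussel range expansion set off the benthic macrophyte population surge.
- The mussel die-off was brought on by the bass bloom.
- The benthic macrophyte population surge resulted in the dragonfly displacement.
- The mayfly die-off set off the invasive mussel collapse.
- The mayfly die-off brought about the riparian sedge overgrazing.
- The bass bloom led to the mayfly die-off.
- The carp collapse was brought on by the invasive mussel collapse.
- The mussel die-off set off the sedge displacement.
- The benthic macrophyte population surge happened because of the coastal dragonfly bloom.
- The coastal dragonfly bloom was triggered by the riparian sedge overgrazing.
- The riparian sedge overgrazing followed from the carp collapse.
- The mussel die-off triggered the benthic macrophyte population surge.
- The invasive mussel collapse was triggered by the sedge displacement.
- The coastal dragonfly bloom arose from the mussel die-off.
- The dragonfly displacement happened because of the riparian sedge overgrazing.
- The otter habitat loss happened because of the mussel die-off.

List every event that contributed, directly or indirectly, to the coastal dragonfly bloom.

the bass bloom, the carp collapse, the invasive mussel collapse, the mayfly die-off, the mussel die-off, the riparian sedge overgrazing, the sedge displacement

Immediate causes of the coastal dragonfly bloom: the mussel die-off, the riparian sedge overgrazing.
Further upstream: the bass bloom, the mayfly die-off, the sedge displacement, the invasive mussel collapse, the carp collapse.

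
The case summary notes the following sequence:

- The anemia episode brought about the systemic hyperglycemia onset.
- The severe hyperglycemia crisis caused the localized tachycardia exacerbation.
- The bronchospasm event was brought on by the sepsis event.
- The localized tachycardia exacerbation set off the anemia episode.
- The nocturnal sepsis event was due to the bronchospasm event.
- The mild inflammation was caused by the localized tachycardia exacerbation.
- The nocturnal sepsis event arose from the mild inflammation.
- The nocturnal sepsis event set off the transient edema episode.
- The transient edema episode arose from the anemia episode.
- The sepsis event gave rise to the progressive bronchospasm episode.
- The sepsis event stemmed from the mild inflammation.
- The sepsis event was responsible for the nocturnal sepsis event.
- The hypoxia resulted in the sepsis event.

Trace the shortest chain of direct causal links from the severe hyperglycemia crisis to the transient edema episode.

the severe hyperglycemia crisis → the localized tachycardia exacerbation → the anemia episode → the transient edema episode

the severe hyperglycemia crisis → the localized tachycardia exacerbation
the localized tachycardia exacerbation → the anemia episode
the anemia episode → the transient edema episode
Length: 3 steps.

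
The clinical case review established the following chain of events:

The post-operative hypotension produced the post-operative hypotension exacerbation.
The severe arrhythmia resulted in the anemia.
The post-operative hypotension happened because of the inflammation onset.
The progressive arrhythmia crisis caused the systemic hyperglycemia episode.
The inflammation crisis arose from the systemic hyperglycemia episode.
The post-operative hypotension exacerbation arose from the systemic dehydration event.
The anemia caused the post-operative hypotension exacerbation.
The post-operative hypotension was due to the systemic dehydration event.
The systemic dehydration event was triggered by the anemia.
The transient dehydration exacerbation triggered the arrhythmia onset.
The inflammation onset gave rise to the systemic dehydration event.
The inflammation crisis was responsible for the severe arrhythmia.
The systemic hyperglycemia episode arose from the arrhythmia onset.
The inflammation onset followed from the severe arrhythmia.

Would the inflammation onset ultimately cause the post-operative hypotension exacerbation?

There is a causal chain: the inflammation onset → the systemic dehydration event → the post-operative hypotension exacerbation.

Yes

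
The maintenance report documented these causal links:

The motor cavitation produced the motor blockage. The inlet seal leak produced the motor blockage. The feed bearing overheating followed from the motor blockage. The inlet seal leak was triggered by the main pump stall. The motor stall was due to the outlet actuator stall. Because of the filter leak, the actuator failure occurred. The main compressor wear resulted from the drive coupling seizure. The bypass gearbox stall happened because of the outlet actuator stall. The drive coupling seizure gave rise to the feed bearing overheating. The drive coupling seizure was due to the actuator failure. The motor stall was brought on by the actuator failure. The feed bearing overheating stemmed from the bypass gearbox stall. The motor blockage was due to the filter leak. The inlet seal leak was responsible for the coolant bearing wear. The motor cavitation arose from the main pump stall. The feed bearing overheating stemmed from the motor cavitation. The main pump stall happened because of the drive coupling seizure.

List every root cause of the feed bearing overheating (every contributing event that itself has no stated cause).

the filter leak, the outlet actuator stall

Tracing upstream from the feed bearing overheating: the feed bearing overheating ← the motor blockage ← the filter leak.
A separate upstream branch: the feed bearing overheating ← the bypass gearbox stall ← the outlet actuator stall.
Each of those chain origins has no stated cause.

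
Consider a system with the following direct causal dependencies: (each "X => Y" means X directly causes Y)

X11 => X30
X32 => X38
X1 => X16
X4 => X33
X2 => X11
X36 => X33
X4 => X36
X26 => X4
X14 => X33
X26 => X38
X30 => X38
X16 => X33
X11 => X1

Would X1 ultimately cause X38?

X1 leads to X16, X33; X38 is not among them.

No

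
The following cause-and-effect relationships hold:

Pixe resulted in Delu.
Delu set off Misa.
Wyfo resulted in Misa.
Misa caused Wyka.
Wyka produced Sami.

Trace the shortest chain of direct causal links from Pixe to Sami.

Pixe → Delu
Delu → Misa
Misa → Wyka
Wyka → Sami
Length: 4 steps.

Pixe → Delu → Misa → Wyka → Sami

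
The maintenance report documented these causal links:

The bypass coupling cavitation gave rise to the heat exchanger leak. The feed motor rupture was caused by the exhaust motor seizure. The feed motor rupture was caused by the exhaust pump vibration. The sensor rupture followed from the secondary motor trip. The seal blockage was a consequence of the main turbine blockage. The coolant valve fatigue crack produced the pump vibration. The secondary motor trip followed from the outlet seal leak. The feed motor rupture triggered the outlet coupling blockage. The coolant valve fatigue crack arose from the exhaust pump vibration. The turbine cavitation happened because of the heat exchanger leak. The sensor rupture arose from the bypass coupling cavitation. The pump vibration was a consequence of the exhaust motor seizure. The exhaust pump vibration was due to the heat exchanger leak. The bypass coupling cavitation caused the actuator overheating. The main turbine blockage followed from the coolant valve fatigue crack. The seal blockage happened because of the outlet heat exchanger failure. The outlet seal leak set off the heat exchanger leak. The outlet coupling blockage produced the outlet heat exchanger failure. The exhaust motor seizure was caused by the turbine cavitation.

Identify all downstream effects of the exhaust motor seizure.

Direct effects: the feed motor rupture, the pump vibration.
2 steps out: the outlet coupling blockage.
3 steps out: the outlet heat exchanger failure.
4 steps out: the seal blockage.
Not reachable from it: the bypass coupling cavitation, the outlet seal leak, the heat exchanger leak, the turbine cavitation, the secondary motor trip, the exhaust pump vibration, the sensor rupture, the actuator overheating, the coolant valve fatigue crack, the main turbine blockage.

the feed motor rupture, the outlet coupling blockage, the outlet heat exchanger failure, the pump vibration, the seal blockage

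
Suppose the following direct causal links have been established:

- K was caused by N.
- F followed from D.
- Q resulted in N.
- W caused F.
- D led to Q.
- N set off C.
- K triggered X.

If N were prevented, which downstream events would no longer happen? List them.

C, K, X

Downstream of N: K, X, C.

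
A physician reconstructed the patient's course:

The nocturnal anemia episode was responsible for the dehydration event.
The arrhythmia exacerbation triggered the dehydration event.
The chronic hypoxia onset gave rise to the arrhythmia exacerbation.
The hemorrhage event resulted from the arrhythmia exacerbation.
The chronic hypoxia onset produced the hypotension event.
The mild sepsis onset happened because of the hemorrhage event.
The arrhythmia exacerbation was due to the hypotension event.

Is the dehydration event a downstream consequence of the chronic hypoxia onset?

Yes

There is a causal chain: the chronic hypoxia onset → the arrhythmia exacerbation → the dehydration event.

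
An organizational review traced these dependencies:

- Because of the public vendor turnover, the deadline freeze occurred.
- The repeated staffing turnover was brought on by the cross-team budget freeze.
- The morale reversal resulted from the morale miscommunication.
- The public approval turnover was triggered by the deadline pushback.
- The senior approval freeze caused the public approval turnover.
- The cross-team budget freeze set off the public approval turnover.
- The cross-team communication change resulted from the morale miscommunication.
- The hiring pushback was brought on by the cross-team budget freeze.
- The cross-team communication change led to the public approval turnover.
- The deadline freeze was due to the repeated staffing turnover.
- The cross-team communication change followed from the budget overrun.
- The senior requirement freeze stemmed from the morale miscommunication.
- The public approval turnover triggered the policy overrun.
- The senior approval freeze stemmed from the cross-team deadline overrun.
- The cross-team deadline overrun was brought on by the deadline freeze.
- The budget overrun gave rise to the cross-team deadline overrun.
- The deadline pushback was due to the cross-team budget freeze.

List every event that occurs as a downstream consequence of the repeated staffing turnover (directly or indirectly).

the cross-team deadline overrun, the deadline freeze, the policy overrun, the public approval turnover, the senior approval freeze

Direct effects: the deadline freeze.
2 steps out: the cross-team deadline overrun.
3 steps out: the senior approval freeze.
4 steps out: the public approval turnover.
5 steps out: the policy overrun.
Not reachable from it: the morale miscommunication, the cross-team budget freeze, the morale reversal, the budget overrun, the hiring pushback, the public vendor turnover, the deadline pushback, the cross-team communication change, the senior requirement freeze.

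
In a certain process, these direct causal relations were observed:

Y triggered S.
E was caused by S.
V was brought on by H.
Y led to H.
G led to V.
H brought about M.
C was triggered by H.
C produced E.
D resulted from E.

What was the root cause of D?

Y

Tracing upstream from D: D ← E ← S ← Y.
Y has no stated cause, so it is the root.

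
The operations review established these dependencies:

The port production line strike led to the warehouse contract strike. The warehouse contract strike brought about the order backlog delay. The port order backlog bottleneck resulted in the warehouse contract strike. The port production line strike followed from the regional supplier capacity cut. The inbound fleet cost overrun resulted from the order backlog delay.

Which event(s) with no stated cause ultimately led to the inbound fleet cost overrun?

Tracing upstream from the inbound fleet cost overrun: the inbound fleet cost overrun ← the order backlog delay ← the warehouse contract strike ← the port production line strike ← the regional supplier capacity cut.
A separate upstream branch: the inbound fleet cost overrun ← the order backlog delay ← the warehouse contract strike ← the port order backlog bottleneck.
Each of those chain origins has no stated cause.

the port order backlog bottleneck, the regional supplier capacity cut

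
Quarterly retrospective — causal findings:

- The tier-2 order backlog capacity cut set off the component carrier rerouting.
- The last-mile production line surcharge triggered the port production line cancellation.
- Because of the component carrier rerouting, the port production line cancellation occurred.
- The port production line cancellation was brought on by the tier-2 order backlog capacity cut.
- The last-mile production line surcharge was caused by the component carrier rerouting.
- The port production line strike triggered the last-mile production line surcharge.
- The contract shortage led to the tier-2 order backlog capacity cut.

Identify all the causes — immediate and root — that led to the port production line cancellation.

Immediate causes of the port production line cancellation: the tier-2 order backlog capacity cut, the component carrier rerouting, the last-mile production line surcharge.
Further upstream: the contract shortage, the port production line strike.

the component carrier rerouting, the contract shortage, the last-mile production line surcharge, the port production line strike, the tier-2 order backlog capacity cut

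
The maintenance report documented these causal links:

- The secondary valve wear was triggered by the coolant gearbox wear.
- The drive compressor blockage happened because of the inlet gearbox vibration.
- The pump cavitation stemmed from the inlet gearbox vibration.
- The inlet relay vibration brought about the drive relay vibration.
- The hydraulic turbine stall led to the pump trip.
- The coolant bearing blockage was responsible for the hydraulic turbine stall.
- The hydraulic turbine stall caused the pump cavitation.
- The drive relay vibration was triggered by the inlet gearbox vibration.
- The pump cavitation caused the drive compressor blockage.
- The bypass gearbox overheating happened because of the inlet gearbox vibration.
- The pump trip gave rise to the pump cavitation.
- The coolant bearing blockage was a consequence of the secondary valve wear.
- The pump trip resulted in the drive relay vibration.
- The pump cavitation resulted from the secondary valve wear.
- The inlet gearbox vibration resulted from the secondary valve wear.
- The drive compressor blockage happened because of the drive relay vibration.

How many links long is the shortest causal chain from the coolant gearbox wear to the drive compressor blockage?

Shortest chain: the coolant gearbox wear → the secondary valve wear → the inlet gearbox vibration → the drive compressor blockage.

3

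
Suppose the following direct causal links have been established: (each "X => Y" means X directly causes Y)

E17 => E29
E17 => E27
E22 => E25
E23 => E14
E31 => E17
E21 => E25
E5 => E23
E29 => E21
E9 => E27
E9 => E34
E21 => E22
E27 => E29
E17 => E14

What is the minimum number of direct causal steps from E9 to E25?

4

Shortest chain: E9 → E27 → E29 → E21 → E25.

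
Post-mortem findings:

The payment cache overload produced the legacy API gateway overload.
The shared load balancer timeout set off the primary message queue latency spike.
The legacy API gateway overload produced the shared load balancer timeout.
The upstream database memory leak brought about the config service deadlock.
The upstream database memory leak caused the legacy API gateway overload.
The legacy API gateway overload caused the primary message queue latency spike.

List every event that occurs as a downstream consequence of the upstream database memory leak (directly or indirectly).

the config service deadlock, the legacy API gateway overload, the primary message queue latency spike, the shared load balancer timeout

Direct effects: the legacy API gateway overload, the config service deadlock.
2 steps out: the shared load balancer timeout, the primary message queue latency spike.
Not reachable from it: the payment cache overload.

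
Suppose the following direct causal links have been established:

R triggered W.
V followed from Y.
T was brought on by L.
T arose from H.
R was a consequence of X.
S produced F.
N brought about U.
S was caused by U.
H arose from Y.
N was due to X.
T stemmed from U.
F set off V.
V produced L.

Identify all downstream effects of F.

Direct effects: V.
2 steps out: L.
3 steps out: T.
Not reachable from it: X, R, Y, N, W, U, S, H.

L, T, V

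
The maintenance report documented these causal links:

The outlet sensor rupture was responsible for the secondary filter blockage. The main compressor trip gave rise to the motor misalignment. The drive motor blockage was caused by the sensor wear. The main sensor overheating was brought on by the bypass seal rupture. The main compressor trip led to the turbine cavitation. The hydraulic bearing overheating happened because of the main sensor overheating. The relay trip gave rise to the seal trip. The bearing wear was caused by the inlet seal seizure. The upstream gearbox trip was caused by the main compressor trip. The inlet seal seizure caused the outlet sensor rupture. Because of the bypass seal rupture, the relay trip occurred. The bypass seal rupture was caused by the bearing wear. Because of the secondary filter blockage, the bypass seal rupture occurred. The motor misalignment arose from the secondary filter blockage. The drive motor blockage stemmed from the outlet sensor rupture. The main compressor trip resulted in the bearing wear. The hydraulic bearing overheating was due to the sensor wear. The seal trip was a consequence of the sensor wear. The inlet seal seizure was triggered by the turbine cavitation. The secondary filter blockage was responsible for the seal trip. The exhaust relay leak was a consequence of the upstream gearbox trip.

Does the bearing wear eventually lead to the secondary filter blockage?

The bearing wear leads to the bypass seal rupture, the main sensor overheating, the relay trip, the hydraulic bearing overheating, the seal trip; the secondary filter blockage is not among them.

No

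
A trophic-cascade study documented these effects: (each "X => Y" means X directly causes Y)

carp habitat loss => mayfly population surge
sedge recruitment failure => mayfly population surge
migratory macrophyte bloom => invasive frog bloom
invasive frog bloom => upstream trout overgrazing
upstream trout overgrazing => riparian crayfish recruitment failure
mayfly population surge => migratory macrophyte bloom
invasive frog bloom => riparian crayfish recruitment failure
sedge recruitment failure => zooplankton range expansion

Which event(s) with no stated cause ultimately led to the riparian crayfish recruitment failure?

Tracing upstream from the riparian crayfish recruitment failure: the riparian crayfish recruitment failure ← the invasive frog bloom ← the migratory macrophyte bloom ← the mayfly population surge ← the carp habitat loss.
A separate upstream branch: the riparian crayfish recruitment failure ← the invasive frog bloom ← the migratory macrophyte bloom ← the mayfly population surge ← the sedge recruitment failure.
Each of those chain origins has no stated cause.

the carp habitat loss, the sedge recruitment failure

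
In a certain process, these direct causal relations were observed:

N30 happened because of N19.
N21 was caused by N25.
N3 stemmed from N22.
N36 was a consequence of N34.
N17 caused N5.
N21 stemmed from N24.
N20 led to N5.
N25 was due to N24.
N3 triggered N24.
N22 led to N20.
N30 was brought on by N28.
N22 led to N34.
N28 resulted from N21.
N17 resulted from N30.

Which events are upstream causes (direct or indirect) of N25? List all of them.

Immediate cause of N25: N24.
Further upstream: N22, N3.

N22, N24, N3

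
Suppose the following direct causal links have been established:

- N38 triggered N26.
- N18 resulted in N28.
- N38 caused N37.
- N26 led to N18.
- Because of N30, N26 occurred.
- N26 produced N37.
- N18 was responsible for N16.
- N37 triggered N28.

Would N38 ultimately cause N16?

There is a causal chain: N38 → N26 → N18 → N16.

Yes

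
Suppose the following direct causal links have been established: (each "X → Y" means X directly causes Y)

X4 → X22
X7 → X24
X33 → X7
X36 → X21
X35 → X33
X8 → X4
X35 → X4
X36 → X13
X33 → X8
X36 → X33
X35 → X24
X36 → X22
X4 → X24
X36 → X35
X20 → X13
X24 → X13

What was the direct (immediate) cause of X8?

X33

Upstream contributors include X36, X35, but only X33 feeds directly into X8.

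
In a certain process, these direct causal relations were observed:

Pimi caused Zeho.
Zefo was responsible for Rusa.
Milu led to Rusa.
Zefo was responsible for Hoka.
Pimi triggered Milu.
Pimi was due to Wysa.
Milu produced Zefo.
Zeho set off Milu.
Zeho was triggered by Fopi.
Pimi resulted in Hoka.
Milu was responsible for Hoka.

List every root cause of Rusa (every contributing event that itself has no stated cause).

Tracing upstream from Rusa: Rusa ← Milu ← Pimi ← Wysa.
A separate upstream branch: Rusa ← Milu ← Zeho ← Fopi.
Each of those chain origins has no stated cause.

Fopi, Wysa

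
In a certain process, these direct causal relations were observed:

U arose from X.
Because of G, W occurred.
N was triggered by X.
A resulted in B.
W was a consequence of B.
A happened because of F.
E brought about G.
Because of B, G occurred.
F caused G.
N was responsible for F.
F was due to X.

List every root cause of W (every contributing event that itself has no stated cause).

Tracing upstream from W: W ← G ← F ← X.
A separate upstream branch: W ← G ← E.
Each of those chain origins has no stated cause.

E, X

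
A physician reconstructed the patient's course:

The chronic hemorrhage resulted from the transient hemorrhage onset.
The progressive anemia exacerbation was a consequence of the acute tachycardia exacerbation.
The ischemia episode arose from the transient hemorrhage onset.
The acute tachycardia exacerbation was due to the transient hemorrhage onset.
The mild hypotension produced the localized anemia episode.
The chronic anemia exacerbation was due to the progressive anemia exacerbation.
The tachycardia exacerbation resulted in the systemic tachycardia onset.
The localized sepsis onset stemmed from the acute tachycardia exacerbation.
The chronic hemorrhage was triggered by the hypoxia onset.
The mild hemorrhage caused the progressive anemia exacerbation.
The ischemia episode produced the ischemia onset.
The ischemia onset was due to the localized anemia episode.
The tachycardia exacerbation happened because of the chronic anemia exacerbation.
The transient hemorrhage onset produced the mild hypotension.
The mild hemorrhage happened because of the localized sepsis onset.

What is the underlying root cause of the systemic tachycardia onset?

the transient hemorrhage onset

Tracing upstream from the systemic tachycardia onset: the systemic tachycardia onset ← the tachycardia exacerbation ← the chronic anemia exacerbation ← the progressive anemia exacerbation ← the acute tachycardia exacerbation ← the transient hemorrhage onset.
The transient hemorrhage onset has no stated cause, so it is the root.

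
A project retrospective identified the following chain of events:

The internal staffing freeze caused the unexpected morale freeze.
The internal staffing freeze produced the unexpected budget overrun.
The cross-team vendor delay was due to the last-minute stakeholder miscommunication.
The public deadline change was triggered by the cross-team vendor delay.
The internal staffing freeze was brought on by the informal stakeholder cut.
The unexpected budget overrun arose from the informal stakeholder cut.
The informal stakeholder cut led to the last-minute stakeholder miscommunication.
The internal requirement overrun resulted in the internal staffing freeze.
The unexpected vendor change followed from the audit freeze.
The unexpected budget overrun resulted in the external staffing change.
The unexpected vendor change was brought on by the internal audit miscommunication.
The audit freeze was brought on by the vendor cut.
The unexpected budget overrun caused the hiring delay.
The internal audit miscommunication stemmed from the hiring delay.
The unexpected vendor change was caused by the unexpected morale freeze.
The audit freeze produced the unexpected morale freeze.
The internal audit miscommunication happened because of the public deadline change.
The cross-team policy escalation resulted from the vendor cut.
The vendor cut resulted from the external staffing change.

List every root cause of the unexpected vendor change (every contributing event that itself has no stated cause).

the informal stakeholder cut, the internal requirement overrun

Tracing upstream from the unexpected vendor change: the unexpected vendor change ← the unexpected morale freeze ← the internal staffing freeze ← the internal requirement overrun.
A separate upstream branch: the unexpected vendor change ← the unexpected morale freeze ← the internal staffing freeze ← the informal stakeholder cut.
Each of those chain origins has no stated cause.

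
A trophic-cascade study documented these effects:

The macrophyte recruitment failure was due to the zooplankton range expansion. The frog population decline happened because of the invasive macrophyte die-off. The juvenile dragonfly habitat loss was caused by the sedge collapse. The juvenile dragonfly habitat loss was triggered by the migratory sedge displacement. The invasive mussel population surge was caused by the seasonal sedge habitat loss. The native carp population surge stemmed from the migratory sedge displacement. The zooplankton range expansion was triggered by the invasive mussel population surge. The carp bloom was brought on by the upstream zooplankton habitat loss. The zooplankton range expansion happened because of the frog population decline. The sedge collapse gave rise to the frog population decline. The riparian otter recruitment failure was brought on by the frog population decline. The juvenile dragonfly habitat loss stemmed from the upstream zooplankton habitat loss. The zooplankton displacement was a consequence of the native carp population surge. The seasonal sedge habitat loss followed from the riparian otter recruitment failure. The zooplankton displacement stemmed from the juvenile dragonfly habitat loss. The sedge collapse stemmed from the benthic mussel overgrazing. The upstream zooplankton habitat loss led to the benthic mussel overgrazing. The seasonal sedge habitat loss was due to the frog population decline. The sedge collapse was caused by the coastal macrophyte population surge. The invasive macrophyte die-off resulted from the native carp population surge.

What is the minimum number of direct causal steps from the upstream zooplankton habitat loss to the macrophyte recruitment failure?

Shortest chain: the upstream zooplankton habitat loss → the benthic mussel overgrazing → the sedge collapse → the frog population decline → the zooplankton range expansion → the macrophyte recruitment failure.

5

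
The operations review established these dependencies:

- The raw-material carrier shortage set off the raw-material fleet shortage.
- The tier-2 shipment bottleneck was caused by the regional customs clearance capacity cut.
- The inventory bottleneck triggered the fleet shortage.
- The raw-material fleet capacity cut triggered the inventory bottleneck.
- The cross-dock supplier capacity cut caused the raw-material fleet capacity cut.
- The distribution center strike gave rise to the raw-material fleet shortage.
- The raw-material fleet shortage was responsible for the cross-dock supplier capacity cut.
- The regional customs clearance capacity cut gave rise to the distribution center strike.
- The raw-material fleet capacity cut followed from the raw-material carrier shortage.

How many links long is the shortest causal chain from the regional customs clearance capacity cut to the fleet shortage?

6

Shortest chain: the regional customs clearance capacity cut → the distribution center strike → the raw-material fleet shortage → the cross-dock supplier capacity cut → the raw-material fleet capacity cut → the inventory bottleneck → the fleet shortage.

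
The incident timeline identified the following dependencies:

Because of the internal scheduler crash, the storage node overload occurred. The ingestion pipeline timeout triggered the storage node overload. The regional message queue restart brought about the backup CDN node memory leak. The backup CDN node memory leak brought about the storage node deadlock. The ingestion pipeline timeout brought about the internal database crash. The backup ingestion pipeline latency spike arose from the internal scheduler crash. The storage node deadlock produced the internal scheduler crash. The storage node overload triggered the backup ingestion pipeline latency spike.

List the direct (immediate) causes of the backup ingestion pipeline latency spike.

the internal scheduler crash, the storage node overload

Upstream contributors include the ingestion pipeline timeout, the regional message queue restart, the backup CDN node memory leak, the storage node deadlock, but only the internal scheduler crash, the storage node overload feed directly into the backup ingestion pipeline latency spike.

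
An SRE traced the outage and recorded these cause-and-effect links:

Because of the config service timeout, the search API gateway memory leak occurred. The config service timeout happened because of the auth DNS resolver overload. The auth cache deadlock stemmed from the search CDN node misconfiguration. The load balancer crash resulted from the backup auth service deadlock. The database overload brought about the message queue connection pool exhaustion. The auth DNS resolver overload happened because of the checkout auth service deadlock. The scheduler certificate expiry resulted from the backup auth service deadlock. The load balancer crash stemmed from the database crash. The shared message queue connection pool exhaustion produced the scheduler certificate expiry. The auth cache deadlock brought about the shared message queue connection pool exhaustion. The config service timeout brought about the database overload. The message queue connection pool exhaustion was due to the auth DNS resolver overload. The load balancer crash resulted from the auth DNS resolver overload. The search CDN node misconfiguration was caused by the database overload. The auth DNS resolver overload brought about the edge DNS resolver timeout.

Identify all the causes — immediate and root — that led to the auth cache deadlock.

the auth DNS resolver overload, the checkout auth service deadlock, the config service timeout, the database overload, the search CDN node misconfiguration

Immediate cause of the auth cache deadlock: the search CDN node misconfiguration.
Further upstream: the checkout auth service deadlock, the auth DNS resolver overload, the config service timeout, the database overload.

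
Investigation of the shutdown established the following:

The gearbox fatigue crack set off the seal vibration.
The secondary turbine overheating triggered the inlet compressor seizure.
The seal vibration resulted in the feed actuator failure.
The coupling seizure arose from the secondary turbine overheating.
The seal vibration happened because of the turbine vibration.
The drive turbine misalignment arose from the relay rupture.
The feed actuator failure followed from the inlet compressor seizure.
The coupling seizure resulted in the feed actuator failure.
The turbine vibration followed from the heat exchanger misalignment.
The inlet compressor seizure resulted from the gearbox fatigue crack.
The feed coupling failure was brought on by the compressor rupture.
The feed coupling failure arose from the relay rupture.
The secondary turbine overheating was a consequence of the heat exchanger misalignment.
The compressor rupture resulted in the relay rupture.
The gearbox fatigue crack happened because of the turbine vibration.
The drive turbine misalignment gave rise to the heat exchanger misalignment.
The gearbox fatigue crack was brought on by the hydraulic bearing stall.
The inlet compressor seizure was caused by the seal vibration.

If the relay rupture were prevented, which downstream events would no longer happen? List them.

the coupling seizure, the drive turbine misalignment, the heat exchanger misalignment, the secondary turbine overheating, the turbine vibration

Downstream of the relay rupture: the feed coupling failure, the drive turbine misalignment, the heat exchanger misalignment, the turbine vibration, the gearbox fatigue crack, the secondary turbine overheating, the seal vibration, the coupling seizure, the inlet compressor seizure, the feed actuator failure.
Of those, still caused via another path: the feed coupling failure, the gearbox fatigue crack, the seal vibration, the inlet compressor seizure, the feed actuator failure.
The remainder have no surviving cause.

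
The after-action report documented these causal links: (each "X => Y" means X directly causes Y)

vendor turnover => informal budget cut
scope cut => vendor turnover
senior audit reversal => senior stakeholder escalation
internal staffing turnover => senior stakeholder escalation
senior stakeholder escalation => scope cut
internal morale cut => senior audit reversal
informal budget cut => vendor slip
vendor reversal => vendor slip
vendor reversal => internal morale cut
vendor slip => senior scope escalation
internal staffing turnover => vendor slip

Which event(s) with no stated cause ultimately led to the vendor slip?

the internal staffing turnover, the vendor reversal

Tracing upstream from the vendor slip: the vendor slip ← the vendor reversal.
A separate upstream branch: the vendor slip ← the internal staffing turnover.
Each of those chain origins has no stated cause.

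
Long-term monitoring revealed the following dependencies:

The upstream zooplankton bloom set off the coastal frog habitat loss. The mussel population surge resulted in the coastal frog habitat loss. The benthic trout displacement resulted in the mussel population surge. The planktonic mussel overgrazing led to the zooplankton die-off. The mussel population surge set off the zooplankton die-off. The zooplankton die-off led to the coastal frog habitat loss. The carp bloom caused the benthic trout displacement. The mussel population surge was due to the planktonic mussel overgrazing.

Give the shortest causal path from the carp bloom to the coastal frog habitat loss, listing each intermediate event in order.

the carp bloom → the benthic trout displacement
the benthic trout displacement → the mussel population surge
the mussel population surge → the coastal frog habitat loss
Length: 3 steps.

the carp bloom → the benthic trout displacement → the mussel population surge → the coastal frog habitat loss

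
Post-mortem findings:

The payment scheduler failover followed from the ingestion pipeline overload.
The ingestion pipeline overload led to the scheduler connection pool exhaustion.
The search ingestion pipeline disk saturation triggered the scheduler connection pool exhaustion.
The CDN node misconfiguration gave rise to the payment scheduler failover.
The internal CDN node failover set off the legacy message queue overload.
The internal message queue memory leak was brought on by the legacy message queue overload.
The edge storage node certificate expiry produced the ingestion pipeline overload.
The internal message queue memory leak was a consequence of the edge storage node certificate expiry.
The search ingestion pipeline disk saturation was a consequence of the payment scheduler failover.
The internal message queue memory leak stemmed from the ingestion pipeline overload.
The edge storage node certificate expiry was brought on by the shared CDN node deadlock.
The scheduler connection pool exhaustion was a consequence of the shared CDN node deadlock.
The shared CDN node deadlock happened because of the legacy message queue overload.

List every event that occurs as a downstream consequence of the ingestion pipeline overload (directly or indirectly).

the internal message queue memory leak, the payment scheduler failover, the scheduler connection pool exhaustion, the search ingestion pipeline disk saturation

Direct effects: the payment scheduler failover, the internal message queue memory leak, the scheduler connection pool exhaustion.
2 steps out: the search ingestion pipeline disk saturation.
Not reachable from it: the internal CDN node failover, the CDN node misconfiguration, the legacy message queue overload, the shared CDN node deadlock, the edge storage node certificate expiry.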